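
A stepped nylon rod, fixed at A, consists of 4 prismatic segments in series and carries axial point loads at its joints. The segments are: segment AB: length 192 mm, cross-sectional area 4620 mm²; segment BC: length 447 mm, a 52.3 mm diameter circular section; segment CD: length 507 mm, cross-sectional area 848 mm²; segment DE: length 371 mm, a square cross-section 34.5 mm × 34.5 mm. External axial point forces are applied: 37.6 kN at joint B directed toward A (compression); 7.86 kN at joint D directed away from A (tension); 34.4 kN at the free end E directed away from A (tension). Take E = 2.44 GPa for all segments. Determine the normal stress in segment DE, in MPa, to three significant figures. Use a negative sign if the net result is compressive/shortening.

28.9 MPa

Internal axial forces (sectioning from the free end, tension +): N_DE = 34.4 kN, N_CD = 42.26 kN, N_BC = 42.26 kN, N_AB = 4.66 kN.
A_DE = 1190 mm².
σ_DE = N_DE/A_DE = 34400/1190 = 28.9 MPa.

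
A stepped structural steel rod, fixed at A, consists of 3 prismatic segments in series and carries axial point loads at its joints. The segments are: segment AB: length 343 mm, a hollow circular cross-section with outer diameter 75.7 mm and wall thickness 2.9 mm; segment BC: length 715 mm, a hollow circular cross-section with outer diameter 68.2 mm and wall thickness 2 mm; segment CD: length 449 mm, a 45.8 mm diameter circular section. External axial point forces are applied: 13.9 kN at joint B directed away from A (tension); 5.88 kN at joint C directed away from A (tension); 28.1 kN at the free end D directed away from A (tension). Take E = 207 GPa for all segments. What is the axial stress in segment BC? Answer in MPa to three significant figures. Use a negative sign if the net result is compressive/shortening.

81.7 MPa

Internal axial forces (sectioning from the free end, tension +): N_CD = 28.1 kN, N_BC = 33.98 kN, N_AB = 47.88 kN.
A_BC = 415.9 mm².
σ_BC = N_BC/A_BC = 33980/415.9 = 81.69 MPa.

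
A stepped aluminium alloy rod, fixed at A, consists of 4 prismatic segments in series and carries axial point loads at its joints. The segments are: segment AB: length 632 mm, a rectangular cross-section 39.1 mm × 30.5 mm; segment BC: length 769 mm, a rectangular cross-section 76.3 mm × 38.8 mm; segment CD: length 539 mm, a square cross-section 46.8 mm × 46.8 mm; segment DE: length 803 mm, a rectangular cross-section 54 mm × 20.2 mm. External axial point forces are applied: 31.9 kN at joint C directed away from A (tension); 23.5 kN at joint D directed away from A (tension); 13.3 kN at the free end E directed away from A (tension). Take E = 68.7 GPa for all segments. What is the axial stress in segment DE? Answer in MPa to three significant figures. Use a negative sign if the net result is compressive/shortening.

Internal axial forces (sectioning from the free end, tension +): N_DE = 13.3 kN, N_CD = 36.8 kN, N_BC = 68.7 kN, N_AB = 68.7 kN.
A_DE = 1091 mm².
σ_DE = N_DE/A_DE = 13300/1091 = 12.19 MPa.

12.2 MPa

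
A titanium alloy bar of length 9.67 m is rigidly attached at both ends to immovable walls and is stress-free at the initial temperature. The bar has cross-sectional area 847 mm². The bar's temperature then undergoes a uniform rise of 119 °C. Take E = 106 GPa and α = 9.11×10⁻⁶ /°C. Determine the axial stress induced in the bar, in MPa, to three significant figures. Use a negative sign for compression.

Free thermal expansion αLΔT = 9.11e-6 · 9670 · 119 = 10.48 mm.
The walls impose strain ε = −(10.48)/9670 = -1.0841e-03; σ = Eε = 106000 · -1.0841e-03 = -114.9 MPa.

-115 MPa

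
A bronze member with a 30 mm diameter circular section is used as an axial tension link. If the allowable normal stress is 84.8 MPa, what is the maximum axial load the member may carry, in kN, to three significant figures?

59.9 kN

A = 706.9 mm².
P_max = σ_allow · A = 84.8 · 706.9 = 59940 N = 59.94 kN.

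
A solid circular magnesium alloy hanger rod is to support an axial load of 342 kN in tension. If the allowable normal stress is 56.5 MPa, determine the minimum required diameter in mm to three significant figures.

Required area A ≥ P/σ_allow = 342000/56.5 = 6053 mm².
For a solid circular section, d ≥ √(4A/π) = 87.79 mm.

87.8 mm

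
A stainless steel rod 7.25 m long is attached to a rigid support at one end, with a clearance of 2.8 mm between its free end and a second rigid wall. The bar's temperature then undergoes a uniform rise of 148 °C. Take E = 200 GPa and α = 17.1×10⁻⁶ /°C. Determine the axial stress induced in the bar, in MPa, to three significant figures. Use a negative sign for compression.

-429 MPa

Free thermal expansion αLΔT = 17.1e-6 · 7250 · 148 = 18.35 mm.
The walls engage after the gap closes; constrained expansion = 18.35 − 2.8 = 15.55 mm.
The walls impose strain ε = −(15.55)/7250 = -2.1446e-03; σ = Eε = 200000 · -2.1446e-03 = -428.9 MPa.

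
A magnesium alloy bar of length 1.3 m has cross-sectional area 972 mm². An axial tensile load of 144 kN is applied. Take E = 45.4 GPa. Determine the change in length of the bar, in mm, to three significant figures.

4.24 mm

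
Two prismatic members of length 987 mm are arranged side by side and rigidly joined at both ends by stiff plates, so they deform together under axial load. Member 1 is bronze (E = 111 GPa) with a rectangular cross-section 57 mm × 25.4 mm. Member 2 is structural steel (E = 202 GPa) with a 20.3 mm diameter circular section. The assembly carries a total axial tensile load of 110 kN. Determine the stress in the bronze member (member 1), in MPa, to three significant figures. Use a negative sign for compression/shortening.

54.0 MPa

A_1 = 1448 mm².
A_2 = 323.7 mm².
Equal strain + equilibrium ⇒ each member carries load in proportion to AE: A₁E₁ = 160700000 N, A₂E₂ = 65380000 N, ΣAE = 226100000 N.
σ₁ = P·E₁/ΣAE = 110000·111000/226100000 = 54.01 MPa.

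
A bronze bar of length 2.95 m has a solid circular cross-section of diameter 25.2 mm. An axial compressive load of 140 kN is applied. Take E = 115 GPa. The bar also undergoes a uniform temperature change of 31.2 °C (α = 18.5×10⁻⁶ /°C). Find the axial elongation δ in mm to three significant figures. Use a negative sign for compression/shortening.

A = 498.8 mm².
δ_mech = NL/(AE) = -140000·2950/(498.8·115000) = -7.2 mm.
δ_thermal = αLΔT = 18.5e-6·2950·31.2 = 1.703 mm.
δ = δ_mech + δ_thermal = -5.498 mm.

-5.50 mm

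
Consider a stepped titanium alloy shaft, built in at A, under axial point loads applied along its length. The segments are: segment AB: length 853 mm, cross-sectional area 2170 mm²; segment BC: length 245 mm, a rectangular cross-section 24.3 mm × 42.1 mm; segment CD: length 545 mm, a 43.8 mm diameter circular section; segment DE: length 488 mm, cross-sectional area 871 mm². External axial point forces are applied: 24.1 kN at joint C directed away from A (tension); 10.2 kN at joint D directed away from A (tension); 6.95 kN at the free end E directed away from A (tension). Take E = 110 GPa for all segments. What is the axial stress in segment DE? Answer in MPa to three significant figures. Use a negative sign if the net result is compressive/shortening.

Internal axial forces (sectioning from the free end, tension +): N_DE = 6.95 kN, N_CD = 17.15 kN, N_BC = 41.25 kN, N_AB = 41.25 kN.
σ_DE = N_DE/A_DE = 6950/871 = 7.979 MPa.

7.98 MPa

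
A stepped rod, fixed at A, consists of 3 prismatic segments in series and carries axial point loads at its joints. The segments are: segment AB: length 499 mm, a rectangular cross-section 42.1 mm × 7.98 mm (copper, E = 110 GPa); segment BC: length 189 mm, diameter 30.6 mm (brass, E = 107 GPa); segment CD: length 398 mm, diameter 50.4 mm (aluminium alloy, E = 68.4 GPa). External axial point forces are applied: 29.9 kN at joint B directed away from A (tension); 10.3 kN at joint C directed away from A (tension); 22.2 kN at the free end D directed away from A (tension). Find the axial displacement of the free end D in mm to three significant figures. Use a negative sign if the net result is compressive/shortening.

Internal axial forces (sectioning from the free end, tension +): N_CD = 22.2 kN, N_BC = 32.5 kN, N_AB = 62.4 kN.
A_AB = 336 mm².
A_BC = 735.4 mm².
A_CD = 1995 mm².
δ_AB = 62400·499/(336·110000) = 0.8426 mm
δ_BC = 32500·189/(735.4·107000) = 0.07806 mm
δ_CD = 22200·398/(1995·68400) = 0.06475 mm
δ = Σδ_i = 0.9854 mm.

0.985 mm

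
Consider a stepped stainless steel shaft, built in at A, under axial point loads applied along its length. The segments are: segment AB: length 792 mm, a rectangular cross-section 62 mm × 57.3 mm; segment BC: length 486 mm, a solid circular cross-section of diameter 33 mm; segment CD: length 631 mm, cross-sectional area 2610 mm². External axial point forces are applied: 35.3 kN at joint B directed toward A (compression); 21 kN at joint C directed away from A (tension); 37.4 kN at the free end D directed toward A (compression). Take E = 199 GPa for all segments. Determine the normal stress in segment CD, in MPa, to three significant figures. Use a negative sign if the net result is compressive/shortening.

-14.3 MPa

Internal axial forces (sectioning from the free end, tension +): N_CD = -37.4 kN, N_BC = -16.4 kN, N_AB = -51.7 kN.
σ_CD = N_CD/A_CD = -37400/2610 = -14.33 MPa.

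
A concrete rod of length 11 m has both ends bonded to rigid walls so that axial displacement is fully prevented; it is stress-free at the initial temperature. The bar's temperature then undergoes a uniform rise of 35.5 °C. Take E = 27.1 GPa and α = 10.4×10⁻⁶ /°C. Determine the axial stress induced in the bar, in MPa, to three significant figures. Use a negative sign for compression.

Free thermal expansion αLΔT = 10.4e-6 · 11000 · 35.5 = 4.061 mm.
The walls impose strain ε = −(4.061)/11000 = -3.6920e-04; σ = Eε = 27100 · -3.6920e-04 = -10.01 MPa.

-10.0 MPa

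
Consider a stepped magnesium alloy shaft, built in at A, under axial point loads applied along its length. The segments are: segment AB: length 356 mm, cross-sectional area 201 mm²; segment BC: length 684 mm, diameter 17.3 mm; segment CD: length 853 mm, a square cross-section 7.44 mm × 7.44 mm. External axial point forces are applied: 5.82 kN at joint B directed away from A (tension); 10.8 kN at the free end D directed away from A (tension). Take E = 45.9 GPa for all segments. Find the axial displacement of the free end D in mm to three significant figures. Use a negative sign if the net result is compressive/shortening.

4.95 mm

Internal axial forces (sectioning from the free end, tension +): N_CD = 10.8 kN, N_BC = 10.8 kN, N_AB = 16.62 kN.
A_BC = 235.1 mm².
A_CD = 55.35 mm².
δ_AB = 16620·356/(201·45900) = 0.6413 mm
δ_BC = 10800·684/(235.1·45900) = 0.6847 mm
δ_CD = 10800·853/(55.35·45900) = 3.626 mm
δ = Σδ_i = 4.952 mm.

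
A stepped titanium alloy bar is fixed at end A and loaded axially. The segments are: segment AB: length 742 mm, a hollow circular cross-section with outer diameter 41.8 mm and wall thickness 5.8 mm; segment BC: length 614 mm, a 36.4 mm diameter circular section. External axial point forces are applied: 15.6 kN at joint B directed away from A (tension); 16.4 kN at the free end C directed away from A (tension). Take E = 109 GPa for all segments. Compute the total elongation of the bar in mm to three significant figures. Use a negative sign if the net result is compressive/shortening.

Internal axial forces (sectioning from the free end, tension +): N_BC = 16.4 kN, N_AB = 32 kN.
A_AB = 656 mm².
A_BC = 1041 mm².
δ_AB = 32000·742/(656·109000) = 0.3321 mm
δ_BC = 16400·614/(1041·109000) = 0.08878 mm
δ = Σδ_i = 0.4209 mm.

0.421 mm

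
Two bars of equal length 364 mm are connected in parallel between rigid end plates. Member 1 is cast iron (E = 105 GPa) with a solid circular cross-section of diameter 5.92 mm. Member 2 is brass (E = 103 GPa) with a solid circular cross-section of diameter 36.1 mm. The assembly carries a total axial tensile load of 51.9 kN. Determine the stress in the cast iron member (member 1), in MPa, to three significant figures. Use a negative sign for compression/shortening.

50.3 MPa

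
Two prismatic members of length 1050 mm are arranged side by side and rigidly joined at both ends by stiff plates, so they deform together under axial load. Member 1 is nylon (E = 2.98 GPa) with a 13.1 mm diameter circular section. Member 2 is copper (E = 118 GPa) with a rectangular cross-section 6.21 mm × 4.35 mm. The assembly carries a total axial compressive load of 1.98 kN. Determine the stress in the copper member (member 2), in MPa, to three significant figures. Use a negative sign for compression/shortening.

-65.1 MPa

A_1 = 134.8 mm².
A_2 = 27.01 mm².
Equal strain + equilibrium ⇒ each member carries load in proportion to AE: A₁E₁ = 401700 N, A₂E₂ = 3188000 N, ΣAE = 3589000 N.
σ₂ = P·E₂/ΣAE = -1980·118000/3589000 = -65.09 MPa.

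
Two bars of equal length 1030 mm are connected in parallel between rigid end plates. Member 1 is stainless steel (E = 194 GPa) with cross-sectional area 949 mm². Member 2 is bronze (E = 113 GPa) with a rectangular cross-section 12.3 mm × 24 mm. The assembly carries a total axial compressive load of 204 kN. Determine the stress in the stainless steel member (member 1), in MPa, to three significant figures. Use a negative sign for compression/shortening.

A_2 = 295.2 mm².
Equal strain + equilibrium ⇒ each member carries load in proportion to AE: A₁E₁ = 184100000 N, A₂E₂ = 33360000 N, ΣAE = 217500000 N.
σ₁ = P·E₁/ΣAE = -204000·194000/217500000 = -182 MPa.

-182 MPa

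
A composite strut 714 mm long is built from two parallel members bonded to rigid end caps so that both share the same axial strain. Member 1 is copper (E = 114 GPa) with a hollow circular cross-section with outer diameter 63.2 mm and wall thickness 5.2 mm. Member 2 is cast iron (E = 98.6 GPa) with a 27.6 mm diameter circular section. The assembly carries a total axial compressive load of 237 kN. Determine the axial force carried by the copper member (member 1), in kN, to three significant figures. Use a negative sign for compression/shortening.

A_1 = 947.5 mm².
A_2 = 598.3 mm².
Equal strain + equilibrium ⇒ each member carries load in proportion to AE: A₁E₁ = 108000000 N, A₂E₂ = 58990000 N, ΣAE = 167000000 N.
F₁ = P·A₁E₁/ΣAE = -237000·108000000/167000000 = -153300 N.

-153 kN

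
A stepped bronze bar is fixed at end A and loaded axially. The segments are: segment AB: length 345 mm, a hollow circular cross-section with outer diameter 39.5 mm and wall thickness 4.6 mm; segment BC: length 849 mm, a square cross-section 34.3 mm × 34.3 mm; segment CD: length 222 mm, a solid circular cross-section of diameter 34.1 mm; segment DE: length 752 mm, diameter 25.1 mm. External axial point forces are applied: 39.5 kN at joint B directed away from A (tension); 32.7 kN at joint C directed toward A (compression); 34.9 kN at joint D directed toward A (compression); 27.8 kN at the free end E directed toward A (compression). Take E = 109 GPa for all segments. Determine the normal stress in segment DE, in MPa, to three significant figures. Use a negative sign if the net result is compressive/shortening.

-56.2 MPa

Internal axial forces (sectioning from the free end, tension +): N_DE = -27.8 kN, N_CD = -62.7 kN, N_BC = -95.4 kN, N_AB = -55.9 kN.
A_DE = 494.8 mm².
σ_DE = N_DE/A_DE = -27800/494.8 = -56.18 MPa.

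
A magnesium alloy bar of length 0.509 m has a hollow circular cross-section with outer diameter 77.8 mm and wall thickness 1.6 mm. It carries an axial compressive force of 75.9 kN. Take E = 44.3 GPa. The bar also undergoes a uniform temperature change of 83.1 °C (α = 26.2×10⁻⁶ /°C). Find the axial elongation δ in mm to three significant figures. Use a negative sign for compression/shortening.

-1.17 mm

A = 383 mm².
δ_mech = NL/(AE) = -75900·509/(383·44300) = -2.277 mm.
δ_thermal = αLΔT = 26.2e-6·509·83.1 = 1.108 mm.
δ = δ_mech + δ_thermal = -1.169 mm.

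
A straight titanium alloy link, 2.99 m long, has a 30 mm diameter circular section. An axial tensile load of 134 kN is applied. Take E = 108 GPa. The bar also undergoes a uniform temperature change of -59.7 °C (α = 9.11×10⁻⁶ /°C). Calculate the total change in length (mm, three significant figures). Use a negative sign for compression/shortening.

3.62 mm

A = 706.9 mm².
δ_mech = NL/(AE) = 134000·2990/(706.9·108000) = 5.248 mm.
δ_thermal = αLΔT = 9.11e-6·2990·-59.7 = -1.626 mm.
δ = δ_mech + δ_thermal = 3.622 mm.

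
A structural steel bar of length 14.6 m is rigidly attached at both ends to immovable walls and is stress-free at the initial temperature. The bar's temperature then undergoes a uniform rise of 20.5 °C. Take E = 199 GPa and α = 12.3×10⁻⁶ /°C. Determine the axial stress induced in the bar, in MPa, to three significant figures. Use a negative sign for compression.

Free thermal expansion αLΔT = 12.3e-6 · 14600 · 20.5 = 3.681 mm.
The walls impose strain ε = −(3.681)/14600 = -2.5215e-04; σ = Eε = 199000 · -2.5215e-04 = -50.18 MPa.

-50.2 MPa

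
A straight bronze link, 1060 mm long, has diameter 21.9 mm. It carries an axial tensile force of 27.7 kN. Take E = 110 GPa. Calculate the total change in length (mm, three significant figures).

0.709 mm

A = 376.7 mm².
δ_mech = NL/(AE) = 27700·1060/(376.7·110000) = 0.7086 mm.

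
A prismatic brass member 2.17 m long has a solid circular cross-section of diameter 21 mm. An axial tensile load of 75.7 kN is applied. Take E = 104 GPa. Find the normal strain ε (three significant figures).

A = 346.4 mm².
σ = N/A = 218.6 MPa; ε = σ/E = 218.6/104000 = 2.102e-03.

0.00210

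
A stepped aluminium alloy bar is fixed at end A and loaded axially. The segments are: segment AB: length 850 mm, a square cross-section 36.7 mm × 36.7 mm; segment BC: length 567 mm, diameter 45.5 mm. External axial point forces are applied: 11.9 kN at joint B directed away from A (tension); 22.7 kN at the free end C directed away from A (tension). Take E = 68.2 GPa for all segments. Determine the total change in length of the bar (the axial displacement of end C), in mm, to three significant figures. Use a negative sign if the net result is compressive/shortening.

Internal axial forces (sectioning from the free end, tension +): N_BC = 22.7 kN, N_AB = 34.6 kN.
A_AB = 1347 mm².
A_BC = 1626 mm².
δ_AB = 34600·850/(1347·68200) = 0.3202 mm
δ_BC = 22700·567/(1626·68200) = 0.1161 mm
δ = Σδ_i = 0.4362 mm.

0.436 mm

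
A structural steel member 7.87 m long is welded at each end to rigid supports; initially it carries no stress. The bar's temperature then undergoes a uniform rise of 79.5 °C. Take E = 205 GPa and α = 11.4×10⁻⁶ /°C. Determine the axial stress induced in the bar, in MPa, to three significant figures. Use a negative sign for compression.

Free thermal expansion αLΔT = 11.4e-6 · 7870 · 79.5 = 7.133 mm.
The walls impose strain ε = −(7.133)/7870 = -9.0630e-04; σ = Eε = 205000 · -9.0630e-04 = -185.8 MPa.

-186 MPa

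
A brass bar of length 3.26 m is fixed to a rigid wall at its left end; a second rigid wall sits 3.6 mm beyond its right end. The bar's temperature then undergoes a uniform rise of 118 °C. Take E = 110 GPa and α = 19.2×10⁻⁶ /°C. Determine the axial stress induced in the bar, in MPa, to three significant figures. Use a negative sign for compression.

-128 MPa

Free thermal expansion αLΔT = 19.2e-6 · 3260 · 118 = 7.386 mm.
The walls engage after the gap closes; constrained expansion = 7.386 − 3.6 = 3.786 mm.
The walls impose strain ε = −(3.786)/3260 = -1.1613e-03; σ = Eε = 110000 · -1.1613e-03 = -127.7 MPa.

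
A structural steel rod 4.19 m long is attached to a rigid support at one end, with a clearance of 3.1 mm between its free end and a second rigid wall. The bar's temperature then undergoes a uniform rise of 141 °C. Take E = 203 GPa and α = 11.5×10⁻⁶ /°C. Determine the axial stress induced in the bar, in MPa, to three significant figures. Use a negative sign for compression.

-179 MPa

Free thermal expansion αLΔT = 11.5e-6 · 4190 · 141 = 6.794 mm.
The walls engage after the gap closes; constrained expansion = 6.794 − 3.1 = 3.694 mm.
The walls impose strain ε = −(3.694)/4190 = -8.8164e-04; σ = Eε = 203000 · -8.8164e-04 = -179 MPa.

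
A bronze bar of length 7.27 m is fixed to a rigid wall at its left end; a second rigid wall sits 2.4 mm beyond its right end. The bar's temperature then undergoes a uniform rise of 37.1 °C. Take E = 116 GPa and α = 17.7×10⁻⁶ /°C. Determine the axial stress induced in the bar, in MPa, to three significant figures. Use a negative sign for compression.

Free thermal expansion αLΔT = 17.7e-6 · 7270 · 37.1 = 4.774 mm.
The walls engage after the gap closes; constrained expansion = 4.774 − 2.4 = 2.374 mm.
The walls impose strain ε = −(2.374)/7270 = -3.2655e-04; σ = Eε = 116000 · -3.2655e-04 = -37.88 MPa.

-37.9 MPa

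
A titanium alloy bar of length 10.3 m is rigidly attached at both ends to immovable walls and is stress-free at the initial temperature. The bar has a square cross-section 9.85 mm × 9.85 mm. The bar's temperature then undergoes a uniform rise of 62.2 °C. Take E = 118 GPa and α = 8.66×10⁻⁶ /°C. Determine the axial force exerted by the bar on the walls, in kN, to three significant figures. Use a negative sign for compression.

-6.17 kN

Free thermal expansion αLΔT = 8.66e-6 · 10300 · 62.2 = 5.548 mm.
The walls impose strain ε = −(5.548)/10300 = -5.3865e-04; σ = Eε = 118000 · -5.3865e-04 = -63.56 MPa.
Wall reaction R = σ·A = -63.56·97.02 = -6167 N = -6.167 kN.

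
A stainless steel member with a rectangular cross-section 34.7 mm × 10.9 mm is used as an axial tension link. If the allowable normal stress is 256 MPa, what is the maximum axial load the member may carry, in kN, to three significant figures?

A = 378.2 mm².
P_max = σ_allow · A = 256 · 378.2 = 96830 N = 96.83 kN.

96.8 kN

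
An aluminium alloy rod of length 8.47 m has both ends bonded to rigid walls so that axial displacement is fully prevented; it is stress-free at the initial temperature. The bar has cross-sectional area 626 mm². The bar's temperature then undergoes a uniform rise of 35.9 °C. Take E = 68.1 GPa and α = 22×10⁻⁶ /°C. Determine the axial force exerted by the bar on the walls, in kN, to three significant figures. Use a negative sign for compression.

Free thermal expansion αLΔT = 22e-6 · 8470 · 35.9 = 6.69 mm.
The walls impose strain ε = −(6.69)/8470 = -7.8980e-04; σ = Eε = 68100 · -7.8980e-04 = -53.79 MPa.
Wall reaction R = σ·A = -53.79·626 = -33670 N = -33.67 kN.

-33.7 kN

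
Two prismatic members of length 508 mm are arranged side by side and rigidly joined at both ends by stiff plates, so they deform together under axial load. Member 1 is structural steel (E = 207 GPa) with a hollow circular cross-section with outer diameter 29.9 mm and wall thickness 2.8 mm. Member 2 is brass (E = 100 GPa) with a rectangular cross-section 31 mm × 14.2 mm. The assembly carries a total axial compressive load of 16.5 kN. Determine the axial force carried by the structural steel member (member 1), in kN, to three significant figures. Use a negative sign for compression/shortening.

A_1 = 238.4 mm².
A_2 = 440.2 mm².
Equal strain + equilibrium ⇒ each member carries load in proportion to AE: A₁E₁ = 49350000 N, A₂E₂ = 44020000 N, ΣAE = 93370000 N.
F₁ = P·A₁E₁/ΣAE = -16500·49350000/93370000 = -8721 N.

-8.72 kN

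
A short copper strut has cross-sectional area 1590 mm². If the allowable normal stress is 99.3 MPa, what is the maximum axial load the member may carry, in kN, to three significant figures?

158 kN

P_max = σ_allow · A = 99.3 · 1590 = 157900 N = 157.9 kN.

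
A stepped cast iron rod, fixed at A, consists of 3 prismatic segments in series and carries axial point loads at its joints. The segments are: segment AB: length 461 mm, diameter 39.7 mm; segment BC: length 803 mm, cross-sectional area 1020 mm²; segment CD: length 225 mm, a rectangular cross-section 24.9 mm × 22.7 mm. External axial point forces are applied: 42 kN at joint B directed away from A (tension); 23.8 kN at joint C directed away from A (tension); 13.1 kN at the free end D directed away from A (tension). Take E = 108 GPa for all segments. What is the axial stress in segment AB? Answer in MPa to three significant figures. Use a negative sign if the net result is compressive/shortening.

Internal axial forces (sectioning from the free end, tension +): N_CD = 13.1 kN, N_BC = 36.9 kN, N_AB = 78.9 kN.
A_AB = 1238 mm².
σ_AB = N_AB/A_AB = 78900/1238 = 63.74 MPa.

63.7 MPa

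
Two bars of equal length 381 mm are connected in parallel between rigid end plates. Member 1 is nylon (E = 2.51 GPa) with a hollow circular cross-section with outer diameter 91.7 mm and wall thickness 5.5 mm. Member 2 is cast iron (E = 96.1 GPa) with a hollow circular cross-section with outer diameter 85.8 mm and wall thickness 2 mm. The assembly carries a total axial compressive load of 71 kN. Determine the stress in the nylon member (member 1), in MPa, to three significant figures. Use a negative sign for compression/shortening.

-3.28 MPa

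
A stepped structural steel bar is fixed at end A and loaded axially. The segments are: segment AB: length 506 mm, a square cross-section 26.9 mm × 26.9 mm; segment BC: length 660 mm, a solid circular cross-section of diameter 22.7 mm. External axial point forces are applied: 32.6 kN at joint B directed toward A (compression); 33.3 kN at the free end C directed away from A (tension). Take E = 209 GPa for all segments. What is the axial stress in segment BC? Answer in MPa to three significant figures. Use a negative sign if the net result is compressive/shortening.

82.3 MPa

Internal axial forces (sectioning from the free end, tension +): N_BC = 33.3 kN, N_AB = 0.7 kN.
A_BC = 404.7 mm².
σ_BC = N_BC/A_BC = 33300/404.7 = 82.28 MPa.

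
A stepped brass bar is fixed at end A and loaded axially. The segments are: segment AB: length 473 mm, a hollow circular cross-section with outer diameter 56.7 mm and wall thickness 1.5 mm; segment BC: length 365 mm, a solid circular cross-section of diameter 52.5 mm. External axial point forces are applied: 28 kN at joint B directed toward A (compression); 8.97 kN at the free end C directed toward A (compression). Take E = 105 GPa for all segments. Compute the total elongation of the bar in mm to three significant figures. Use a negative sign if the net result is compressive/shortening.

Internal axial forces (sectioning from the free end, tension +): N_BC = -8.97 kN, N_AB = -36.97 kN.
A_AB = 260.1 mm².
A_BC = 2165 mm².
δ_AB = -36970·473/(260.1·105000) = -0.6402 mm
δ_BC = -8970·365/(2165·105000) = -0.0144 mm
δ = Σδ_i = -0.6546 mm.

-0.655 mm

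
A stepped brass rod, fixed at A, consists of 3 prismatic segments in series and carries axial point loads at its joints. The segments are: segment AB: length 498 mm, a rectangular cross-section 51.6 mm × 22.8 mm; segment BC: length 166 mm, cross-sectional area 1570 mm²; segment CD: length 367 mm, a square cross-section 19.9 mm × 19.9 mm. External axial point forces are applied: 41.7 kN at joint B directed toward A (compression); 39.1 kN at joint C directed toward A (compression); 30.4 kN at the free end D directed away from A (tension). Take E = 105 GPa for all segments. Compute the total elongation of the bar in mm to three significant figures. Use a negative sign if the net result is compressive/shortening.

Internal axial forces (sectioning from the free end, tension +): N_CD = 30.4 kN, N_BC = -8.7 kN, N_AB = -50.4 kN.
A_AB = 1176 mm².
A_CD = 396 mm².
δ_AB = -50400·498/(1176·105000) = -0.2032 mm
δ_BC = -8700·166/(1570·105000) = -0.008761 mm
δ_CD = 30400·367/(396·105000) = 0.2683 mm
δ = Σδ_i = 0.05637 mm.

0.0564 mm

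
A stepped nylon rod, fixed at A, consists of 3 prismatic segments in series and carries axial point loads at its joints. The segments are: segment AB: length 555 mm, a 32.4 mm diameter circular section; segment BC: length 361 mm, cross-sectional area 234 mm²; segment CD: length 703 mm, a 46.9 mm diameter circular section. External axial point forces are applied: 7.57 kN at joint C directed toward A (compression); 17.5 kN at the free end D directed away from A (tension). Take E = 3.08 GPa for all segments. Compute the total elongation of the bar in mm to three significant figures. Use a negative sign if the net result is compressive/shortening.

Internal axial forces (sectioning from the free end, tension +): N_CD = 17.5 kN, N_BC = 9.93 kN, N_AB = 9.93 kN.
A_AB = 824.5 mm².
A_CD = 1728 mm².
δ_AB = 9930·555/(824.5·3080) = 2.17 mm
δ_BC = 9930·361/(234·3080) = 4.974 mm
δ_CD = 17500·703/(1728·3080) = 2.312 mm
δ = Σδ_i = 9.456 mm.

9.46 mm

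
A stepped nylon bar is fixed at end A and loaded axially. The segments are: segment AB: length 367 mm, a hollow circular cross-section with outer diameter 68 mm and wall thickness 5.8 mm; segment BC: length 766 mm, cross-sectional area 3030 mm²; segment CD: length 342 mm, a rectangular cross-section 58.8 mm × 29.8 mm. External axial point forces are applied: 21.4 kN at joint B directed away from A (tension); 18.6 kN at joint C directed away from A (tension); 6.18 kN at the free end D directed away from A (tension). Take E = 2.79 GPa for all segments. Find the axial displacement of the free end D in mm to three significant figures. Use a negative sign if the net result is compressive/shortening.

Internal axial forces (sectioning from the free end, tension +): N_CD = 6.18 kN, N_BC = 24.78 kN, N_AB = 46.18 kN.
A_AB = 1133 mm².
A_CD = 1752 mm².
δ_AB = 46180·367/(1133·2790) = 5.36 mm
δ_BC = 24780·766/(3030·2790) = 2.245 mm
δ_CD = 6180·342/(1752·2790) = 0.4323 mm
δ = Σδ_i = 8.037 mm.

8.04 mm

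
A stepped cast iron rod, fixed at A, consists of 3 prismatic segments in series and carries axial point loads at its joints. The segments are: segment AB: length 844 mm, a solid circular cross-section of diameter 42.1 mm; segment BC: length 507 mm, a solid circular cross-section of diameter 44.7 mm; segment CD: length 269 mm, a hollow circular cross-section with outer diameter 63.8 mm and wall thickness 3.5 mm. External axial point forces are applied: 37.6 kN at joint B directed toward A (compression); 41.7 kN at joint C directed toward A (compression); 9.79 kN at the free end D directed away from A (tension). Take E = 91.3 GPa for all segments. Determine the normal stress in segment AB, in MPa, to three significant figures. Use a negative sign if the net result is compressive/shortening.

Internal axial forces (sectioning from the free end, tension +): N_CD = 9.79 kN, N_BC = -31.91 kN, N_AB = -69.51 kN.
A_AB = 1392 mm².
σ_AB = N_AB/A_AB = -69510/1392 = -49.93 MPa.

-49.9 MPa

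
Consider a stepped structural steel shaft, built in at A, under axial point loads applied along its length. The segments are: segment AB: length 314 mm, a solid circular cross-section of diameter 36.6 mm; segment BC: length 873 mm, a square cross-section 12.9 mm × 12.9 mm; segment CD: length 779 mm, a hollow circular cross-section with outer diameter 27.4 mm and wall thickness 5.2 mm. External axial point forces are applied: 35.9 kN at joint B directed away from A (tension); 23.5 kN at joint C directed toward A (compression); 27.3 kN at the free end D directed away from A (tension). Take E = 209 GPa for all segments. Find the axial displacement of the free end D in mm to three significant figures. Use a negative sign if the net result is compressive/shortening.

0.433 mm

Internal axial forces (sectioning from the free end, tension +): N_CD = 27.3 kN, N_BC = 3.8 kN, N_AB = 39.7 kN.
A_AB = 1052 mm².
A_BC = 166.4 mm².
A_CD = 362.7 mm².
δ_AB = 39700·314/(1052·209000) = 0.05669 mm
δ_BC = 3800·873/(166.4·209000) = 0.09538 mm
δ_CD = 27300·779/(362.7·209000) = 0.2806 mm
δ = Σδ_i = 0.4326 mm.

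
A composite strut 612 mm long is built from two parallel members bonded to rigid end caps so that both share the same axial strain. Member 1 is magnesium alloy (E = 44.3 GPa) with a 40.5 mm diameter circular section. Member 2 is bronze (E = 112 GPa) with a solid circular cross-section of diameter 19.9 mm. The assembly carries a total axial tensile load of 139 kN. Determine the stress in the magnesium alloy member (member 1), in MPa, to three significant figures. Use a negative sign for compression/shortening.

67.0 MPa

A_1 = 1288 mm².
A_2 = 311 mm².
Equal strain + equilibrium ⇒ each member carries load in proportion to AE: A₁E₁ = 57070000 N, A₂E₂ = 34830000 N, ΣAE = 91900000 N.
σ₁ = P·E₁/ΣAE = 139000·44300/91900000 = 67 MPa.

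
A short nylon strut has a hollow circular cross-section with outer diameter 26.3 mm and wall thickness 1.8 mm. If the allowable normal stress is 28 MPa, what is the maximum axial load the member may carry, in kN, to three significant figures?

3.88 kN

A = 138.5 mm².
P_max = σ_allow · A = 28 · 138.5 = 3879 N = 3.879 kN.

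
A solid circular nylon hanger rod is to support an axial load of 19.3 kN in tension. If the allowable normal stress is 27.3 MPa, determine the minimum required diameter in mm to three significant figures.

30.0 mm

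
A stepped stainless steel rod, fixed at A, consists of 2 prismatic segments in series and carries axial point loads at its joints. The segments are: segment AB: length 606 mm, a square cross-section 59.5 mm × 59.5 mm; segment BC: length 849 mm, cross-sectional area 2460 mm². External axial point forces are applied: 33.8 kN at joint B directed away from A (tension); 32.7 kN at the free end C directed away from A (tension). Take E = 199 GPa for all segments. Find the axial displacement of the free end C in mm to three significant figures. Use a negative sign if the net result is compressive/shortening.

Internal axial forces (sectioning from the free end, tension +): N_BC = 32.7 kN, N_AB = 66.5 kN.
A_AB = 3540 mm².
δ_AB = 66500·606/(3540·199000) = 0.0572 mm
δ_BC = 32700·849/(2460·199000) = 0.05671 mm
δ = Σδ_i = 0.1139 mm.

0.114 mm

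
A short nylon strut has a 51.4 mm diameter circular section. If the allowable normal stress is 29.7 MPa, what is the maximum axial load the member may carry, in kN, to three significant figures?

61.6 kN

A = 2075 mm².
P_max = σ_allow · A = 29.7 · 2075 = 61630 N = 61.63 kN.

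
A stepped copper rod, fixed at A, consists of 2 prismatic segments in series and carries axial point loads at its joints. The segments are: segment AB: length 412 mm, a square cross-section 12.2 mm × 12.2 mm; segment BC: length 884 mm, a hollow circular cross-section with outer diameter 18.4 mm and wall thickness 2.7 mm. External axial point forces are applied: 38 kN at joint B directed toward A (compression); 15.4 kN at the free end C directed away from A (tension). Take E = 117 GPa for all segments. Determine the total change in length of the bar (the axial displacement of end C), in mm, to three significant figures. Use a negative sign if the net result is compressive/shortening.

Internal axial forces (sectioning from the free end, tension +): N_BC = 15.4 kN, N_AB = -22.6 kN.
A_AB = 148.8 mm².
A_BC = 133.2 mm².
δ_AB = -22600·412/(148.8·117000) = -0.5347 mm
δ_BC = 15400·884/(133.2·117000) = 0.8737 mm
δ = Σδ_i = 0.339 mm.

0.339 mm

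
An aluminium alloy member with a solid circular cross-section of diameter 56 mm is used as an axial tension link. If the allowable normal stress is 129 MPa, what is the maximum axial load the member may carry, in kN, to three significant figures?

318 kN

A = 2463 mm².
P_max = σ_allow · A = 129 · 2463 = 317700 N = 317.7 kN.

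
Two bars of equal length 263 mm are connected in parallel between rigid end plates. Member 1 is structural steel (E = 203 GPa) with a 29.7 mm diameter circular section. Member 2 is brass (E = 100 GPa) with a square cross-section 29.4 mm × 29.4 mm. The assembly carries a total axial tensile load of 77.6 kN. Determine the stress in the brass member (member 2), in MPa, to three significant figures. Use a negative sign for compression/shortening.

34.2 MPa

A_1 = 692.8 mm².
A_2 = 864.4 mm².
Equal strain + equilibrium ⇒ each member carries load in proportion to AE: A₁E₁ = 140600000 N, A₂E₂ = 86440000 N, ΣAE = 227100000 N.
σ₂ = P·E₂/ΣAE = 77600·100000/227100000 = 34.17 MPa.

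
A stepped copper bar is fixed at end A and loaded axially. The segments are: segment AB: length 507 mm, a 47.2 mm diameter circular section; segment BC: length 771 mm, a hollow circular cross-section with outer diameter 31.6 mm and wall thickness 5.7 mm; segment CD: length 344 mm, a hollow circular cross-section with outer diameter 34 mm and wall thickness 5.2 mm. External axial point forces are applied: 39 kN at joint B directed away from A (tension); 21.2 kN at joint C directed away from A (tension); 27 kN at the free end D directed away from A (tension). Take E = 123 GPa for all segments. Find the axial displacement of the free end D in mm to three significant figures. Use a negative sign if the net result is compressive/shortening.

1.02 mm

Internal axial forces (sectioning from the free end, tension +): N_CD = 27 kN, N_BC = 48.2 kN, N_AB = 87.2 kN.
A_AB = 1750 mm².
A_BC = 463.8 mm².
A_CD = 470.5 mm².
δ_AB = 87200·507/(1750·123000) = 0.2054 mm
δ_BC = 48200·771/(463.8·123000) = 0.6514 mm
δ_CD = 27000·344/(470.5·123000) = 0.1605 mm
δ = Σδ_i = 1.017 mm.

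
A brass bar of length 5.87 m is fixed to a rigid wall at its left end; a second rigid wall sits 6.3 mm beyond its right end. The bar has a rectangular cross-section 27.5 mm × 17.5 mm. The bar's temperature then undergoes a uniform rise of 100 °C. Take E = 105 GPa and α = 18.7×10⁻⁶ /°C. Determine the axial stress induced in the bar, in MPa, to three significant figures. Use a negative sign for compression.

-83.7 MPa

Free thermal expansion αLΔT = 18.7e-6 · 5870 · 100 = 10.98 mm.
The walls engage after the gap closes; constrained expansion = 10.98 − 6.3 = 4.677 mm.
The walls impose strain ε = −(4.677)/5870 = -7.9675e-04; σ = Eε = 105000 · -7.9675e-04 = -83.66 MPa.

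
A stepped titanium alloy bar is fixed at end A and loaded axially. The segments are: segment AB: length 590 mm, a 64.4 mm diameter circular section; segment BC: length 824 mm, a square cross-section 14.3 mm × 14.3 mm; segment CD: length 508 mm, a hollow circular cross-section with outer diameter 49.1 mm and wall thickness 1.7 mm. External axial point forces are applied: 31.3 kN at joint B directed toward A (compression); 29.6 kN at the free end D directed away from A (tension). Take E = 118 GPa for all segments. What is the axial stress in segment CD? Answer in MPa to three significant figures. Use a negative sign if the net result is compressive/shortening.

117 MPa

Internal axial forces (sectioning from the free end, tension +): N_CD = 29.6 kN, N_BC = 29.6 kN, N_AB = -1.7 kN.
A_CD = 253.1 mm².
σ_CD = N_CD/A_CD = 29600/253.1 = 116.9 MPa.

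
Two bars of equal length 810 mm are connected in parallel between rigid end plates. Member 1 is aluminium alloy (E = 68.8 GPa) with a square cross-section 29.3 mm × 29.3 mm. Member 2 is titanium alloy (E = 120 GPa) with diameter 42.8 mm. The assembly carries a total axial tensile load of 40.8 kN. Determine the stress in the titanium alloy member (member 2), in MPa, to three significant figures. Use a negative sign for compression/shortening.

21.1 MPa

A_1 = 858.5 mm².
A_2 = 1439 mm².
Equal strain + equilibrium ⇒ each member carries load in proportion to AE: A₁E₁ = 59060000 N, A₂E₂ = 172600000 N, ΣAE = 231700000 N.
σ₂ = P·E₂/ΣAE = 40800·120000/231700000 = 21.13 MPa.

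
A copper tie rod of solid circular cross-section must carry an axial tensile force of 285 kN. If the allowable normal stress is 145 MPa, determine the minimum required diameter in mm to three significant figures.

50.0 mm

Required area A ≥ P/σ_allow = 285000/145 = 1966 mm².
For a solid circular section, d ≥ √(4A/π) = 50.03 mm.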